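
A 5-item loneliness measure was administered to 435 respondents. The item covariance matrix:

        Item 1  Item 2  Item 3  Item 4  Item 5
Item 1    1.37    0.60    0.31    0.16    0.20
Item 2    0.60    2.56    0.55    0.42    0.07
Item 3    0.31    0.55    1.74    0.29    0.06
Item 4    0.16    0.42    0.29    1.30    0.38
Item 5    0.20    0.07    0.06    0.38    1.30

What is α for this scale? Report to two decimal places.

α = 0.53

Σσᵢ² = 1.37 + 2.56 + 1.74 + 1.30 + 1.30 = 8.27
Sum of off-diagonal covariances = 3.04
total variance = 8.27 + 2 × 3.04 = 14.35
α = (k/(k−1))·(1 − Σσᵢ²/total variance) = (5/4)·(1 − 8.27/14.35) = 0.53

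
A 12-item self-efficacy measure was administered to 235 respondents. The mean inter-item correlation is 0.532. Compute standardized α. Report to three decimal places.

α = 0.932

Standardized α = k·r̄ / (1 + (k−1)·r̄) = 12 × 0.532 / (1 + 11 × 0.532)
  = 6.3840 / 6.8520 = 0.932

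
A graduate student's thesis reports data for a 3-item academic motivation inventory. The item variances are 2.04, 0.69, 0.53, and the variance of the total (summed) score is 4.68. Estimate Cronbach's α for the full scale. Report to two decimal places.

α = 0.46

Σσᵢ² = 2.04 + 0.69 + 0.53 = 3.26
α = (k/(k−1))·(1 − Σσᵢ²/total variance) = (3/2)·(1 − 3.26/4.68) = 0.46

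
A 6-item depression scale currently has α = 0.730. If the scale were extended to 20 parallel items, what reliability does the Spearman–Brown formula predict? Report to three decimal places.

Length factor m = 20/6 = 3.3333
α' = m·α / (1 + (m−1)·α)
   = 20/6 × 0.730 / (1 + (20/6 − 1) × 0.730)
   = 2.4333 / 2.7033 = 0.900

predicted reliability = 0.900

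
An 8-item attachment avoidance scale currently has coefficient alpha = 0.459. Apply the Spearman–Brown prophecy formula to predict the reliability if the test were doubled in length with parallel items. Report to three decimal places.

Length factor m = 2
α' = m·α / (1 + (m−1)·α)
   = 2 × 0.459 / (1 + (2 − 1) × 0.459)
   = 0.9180 / 1.4590 = 0.629

predicted reliability = 0.629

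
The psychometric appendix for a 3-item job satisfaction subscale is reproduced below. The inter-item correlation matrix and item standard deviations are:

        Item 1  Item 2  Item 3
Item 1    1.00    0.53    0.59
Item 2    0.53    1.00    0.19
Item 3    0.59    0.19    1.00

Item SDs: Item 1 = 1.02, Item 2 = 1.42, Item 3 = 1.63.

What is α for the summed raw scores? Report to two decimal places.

Σσ²ᵢ = 1.02² + 1.42² + 1.63² = 5.7137
Covariances σ_ij = r_ij · s_i · s_j:
  σ(Item 1,Item 2) = 0.53 × 1.02 × 1.42 = 0.7677
  σ(Item 1,Item 3) = 0.59 × 1.02 × 1.63 = 0.9809
  σ(Item 2,Item 3) = 0.19 × 1.42 × 1.63 = 0.4398
σ²_T = Σσ²ᵢ + 2·Σσ_ij = 5.7137 + 2 × 2.1884 = 10.0905
α = (3/2)·(1 − 5.7137/10.0905) = 0.65

α = 0.65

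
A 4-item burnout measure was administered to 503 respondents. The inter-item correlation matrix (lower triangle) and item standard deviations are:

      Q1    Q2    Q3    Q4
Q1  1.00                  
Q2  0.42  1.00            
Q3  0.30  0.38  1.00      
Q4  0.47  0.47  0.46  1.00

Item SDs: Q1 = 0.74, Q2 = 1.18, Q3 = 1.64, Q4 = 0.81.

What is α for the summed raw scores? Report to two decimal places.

Σσ²ᵢ = 0.74² + 1.18² + 1.64² + 0.81² = 5.2857
Covariances σ_ij = r_ij · s_i · s_j:
  σ(Q1,Q2) = 0.42 × 0.74 × 1.18 = 0.3667
  σ(Q1,Q3) = 0.30 × 0.74 × 1.64 = 0.3641
  σ(Q1,Q4) = 0.47 × 0.74 × 0.81 = 0.2817
  σ(Q2,Q3) = 0.38 × 1.18 × 1.64 = 0.7354
  σ(Q2,Q4) = 0.47 × 1.18 × 0.81 = 0.4492
  σ(Q3,Q4) = 0.46 × 1.64 × 0.81 = 0.6111
σ²_T = Σσ²ᵢ + 2·Σσ_ij = 5.2857 + 2 × 2.8082 = 10.9021
α = (4/3)·(1 − 5.2857/10.9021) = 0.69

α = 0.69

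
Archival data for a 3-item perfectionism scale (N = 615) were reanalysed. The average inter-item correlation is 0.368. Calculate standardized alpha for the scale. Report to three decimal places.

Standardized α = k·r̄ / (1 + (k−1)·r̄) = 3 × 0.368 / (1 + 2 × 0.368)
  = 1.1040 / 1.7360 = 0.636

α = 0.636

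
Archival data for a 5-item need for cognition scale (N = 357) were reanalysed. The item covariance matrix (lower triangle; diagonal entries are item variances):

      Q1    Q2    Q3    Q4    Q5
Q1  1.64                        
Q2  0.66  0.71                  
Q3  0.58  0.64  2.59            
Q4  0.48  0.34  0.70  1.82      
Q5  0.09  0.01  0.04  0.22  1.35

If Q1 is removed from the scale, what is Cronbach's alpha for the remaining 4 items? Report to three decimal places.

α = 0.501

Remaining items: Q2, Q3, Q4, Q5 (k = 4).
Σσᵢ² = 0.71 + 2.59 + 1.82 + 1.35 = 6.47
σ²_total = 6.47 + 2 × 1.95 = 10.37
α (item deleted) = (4/3)·(1 − 6.47/10.37) = 0.501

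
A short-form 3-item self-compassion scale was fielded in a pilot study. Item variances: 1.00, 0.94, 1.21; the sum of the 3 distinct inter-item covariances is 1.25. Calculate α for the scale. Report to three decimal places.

α = 0.664

ΣVar(i) = 1.00 + 0.94 + 1.21 = 3.15
Sum of distinct covariances = 1.25
σ²_T = ΣVar(i) + 2·Σcov = 3.15 + 2 × 1.25 = 5.65
α = (3/2)·(1 − 3.15/5.65) = 0.664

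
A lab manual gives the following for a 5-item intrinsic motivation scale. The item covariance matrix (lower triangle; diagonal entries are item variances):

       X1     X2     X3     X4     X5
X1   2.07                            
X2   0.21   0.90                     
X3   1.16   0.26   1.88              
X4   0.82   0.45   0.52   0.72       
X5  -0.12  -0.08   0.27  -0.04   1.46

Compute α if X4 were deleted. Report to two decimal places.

Remaining items: X1, X2, X3, X5 (k = 4).
ΣVar(i) = 2.07 + 0.90 + 1.88 + 1.46 = 6.31
σ²_total = 6.31 + 2 × 1.70 = 9.71
α (item deleted) = (4/3)·(1 − 6.31/9.71) = 0.47

α = 0.47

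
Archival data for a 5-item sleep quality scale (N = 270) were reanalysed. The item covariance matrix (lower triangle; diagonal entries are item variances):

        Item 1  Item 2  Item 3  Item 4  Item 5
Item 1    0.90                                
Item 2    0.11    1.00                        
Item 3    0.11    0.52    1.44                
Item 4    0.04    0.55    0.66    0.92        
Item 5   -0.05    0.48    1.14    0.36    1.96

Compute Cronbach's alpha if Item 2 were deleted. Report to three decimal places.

α = 0.619

Remaining items: Item 1, Item 3, Item 4, Item 5 (k = 4).
sum of item variances = 0.90 + 1.44 + 0.92 + 1.96 = 5.22
Var(T) = 5.22 + 2 × 2.26 = 9.74
α (item deleted) = (4/3)·(1 − 5.22/9.74) = 0.619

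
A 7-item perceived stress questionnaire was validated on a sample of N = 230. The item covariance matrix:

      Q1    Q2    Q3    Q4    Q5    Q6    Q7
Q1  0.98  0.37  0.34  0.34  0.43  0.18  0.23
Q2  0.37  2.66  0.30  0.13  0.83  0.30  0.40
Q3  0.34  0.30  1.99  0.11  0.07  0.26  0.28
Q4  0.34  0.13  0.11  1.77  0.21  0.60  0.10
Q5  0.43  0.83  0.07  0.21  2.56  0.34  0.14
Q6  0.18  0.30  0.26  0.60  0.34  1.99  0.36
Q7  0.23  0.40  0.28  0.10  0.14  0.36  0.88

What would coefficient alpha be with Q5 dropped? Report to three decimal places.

α = 0.547

Remaining items: Q1, Q2, Q3, Q4, Q6, Q7 (k = 6).
sum of item variances = 0.98 + 2.66 + 1.99 + 1.77 + 1.99 + 0.88 = 10.27
Var(T) = 10.27 + 2 × 4.30 = 18.87
α (item deleted) = (6/5)·(1 − 10.27/18.87) = 0.547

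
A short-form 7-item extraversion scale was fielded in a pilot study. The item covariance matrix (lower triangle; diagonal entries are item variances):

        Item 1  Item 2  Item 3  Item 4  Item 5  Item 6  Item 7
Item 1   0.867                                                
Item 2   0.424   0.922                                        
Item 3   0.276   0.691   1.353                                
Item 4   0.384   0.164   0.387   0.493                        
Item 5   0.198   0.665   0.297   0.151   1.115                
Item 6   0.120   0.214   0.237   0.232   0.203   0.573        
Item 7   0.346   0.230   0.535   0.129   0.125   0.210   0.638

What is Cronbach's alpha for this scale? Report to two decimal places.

α = 0.79

Σσᵢ² = 0.867 + 0.922 + 1.353 + 0.493 + 1.115 + 0.573 + 0.638 = 5.961
Σ_{i<j} σ_ij = 6.218
σ²_total = 5.961 + 2 × 6.218 = 18.397
α = (k/(k−1))·(1 − Σσᵢ²/σ²_total) = (7/6)·(1 − 5.961/18.397) = 0.79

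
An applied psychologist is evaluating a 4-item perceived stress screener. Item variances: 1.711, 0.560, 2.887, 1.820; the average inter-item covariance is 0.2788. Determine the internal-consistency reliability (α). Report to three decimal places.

sum of item variances = 1.711 + 0.560 + 2.887 + 1.820 = 6.978
Sum of the 6 distinct covariances = 6 × 0.2788 = 1.6728
σ²_total = sum of item variances + 2·Σcov = 6.978 + 2 × 1.6728 = 10.3236
α = (4/3)·(1 − 6.978/10.3236) = 0.432

α = 0.432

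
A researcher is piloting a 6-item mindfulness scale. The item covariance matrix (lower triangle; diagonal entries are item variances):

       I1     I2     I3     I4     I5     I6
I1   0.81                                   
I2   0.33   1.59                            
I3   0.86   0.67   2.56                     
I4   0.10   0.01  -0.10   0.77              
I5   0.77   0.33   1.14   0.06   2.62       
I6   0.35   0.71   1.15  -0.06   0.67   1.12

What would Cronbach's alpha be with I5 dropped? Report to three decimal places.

Cronbach's alpha = 0.675

Remaining items: I1, I2, I3, I4, I6 (k = 5).
Σσ²ᵢ = 0.81 + 1.59 + 2.56 + 0.77 + 1.12 = 6.85
σ²_T = 6.85 + 2 × 4.02 = 14.89
α (item deleted) = (5/4)·(1 − 6.85/14.89) = 0.675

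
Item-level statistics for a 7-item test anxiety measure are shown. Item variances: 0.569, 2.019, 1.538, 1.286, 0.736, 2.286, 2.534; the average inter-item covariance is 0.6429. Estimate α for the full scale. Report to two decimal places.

Σσ²ᵢ = 0.569 + 2.019 + 1.538 + 1.286 + 0.736 + 2.286 + 2.534 = 10.968
Sum of the 21 distinct covariances = 21 × 0.6429 = 13.5009
σ²_total = Σσ²ᵢ + 2·Σcov = 10.968 + 2 × 13.5009 = 37.9698
α = (7/6)·(1 − 10.968/37.9698) = 0.83

α = 0.83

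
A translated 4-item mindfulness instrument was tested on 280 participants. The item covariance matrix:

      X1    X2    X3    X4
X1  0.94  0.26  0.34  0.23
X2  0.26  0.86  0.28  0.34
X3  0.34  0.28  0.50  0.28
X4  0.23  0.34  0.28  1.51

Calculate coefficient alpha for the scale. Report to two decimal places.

α = 0.63

sum of item variances = 0.94 + 0.86 + 0.50 + 1.51 = 3.81
Sum of the distinct covariances = 1.73
σ²_T = 3.81 + 2 × 1.73 = 7.27
α = (k/(k−1))·(1 − sum of item variances/σ²_T) = (4/3)·(1 − 3.81/7.27) = 0.63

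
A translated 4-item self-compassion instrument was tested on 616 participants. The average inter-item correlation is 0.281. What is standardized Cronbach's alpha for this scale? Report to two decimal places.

standardized Cronbach's alpha = 0.61

Standardized α = k·r̄ / (1 + (k−1)·r̄) = 4 × 0.281 / (1 + 3 × 0.281)
  = 1.1240 / 1.8430 = 0.61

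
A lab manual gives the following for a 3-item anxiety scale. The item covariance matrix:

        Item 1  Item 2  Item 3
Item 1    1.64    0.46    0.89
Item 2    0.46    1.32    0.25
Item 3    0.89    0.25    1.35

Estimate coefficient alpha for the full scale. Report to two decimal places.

Σσᵢ² = 1.64 + 1.32 + 1.35 = 4.31
Σ_{i<j} σ_ij = 1.60
σ²_total = 4.31 + 2 × 1.60 = 7.51
α = (k/(k−1))·(1 − Σσᵢ²/σ²_total) = (3/2)·(1 − 4.31/7.51) = 0.64

coefficient alpha = 0.64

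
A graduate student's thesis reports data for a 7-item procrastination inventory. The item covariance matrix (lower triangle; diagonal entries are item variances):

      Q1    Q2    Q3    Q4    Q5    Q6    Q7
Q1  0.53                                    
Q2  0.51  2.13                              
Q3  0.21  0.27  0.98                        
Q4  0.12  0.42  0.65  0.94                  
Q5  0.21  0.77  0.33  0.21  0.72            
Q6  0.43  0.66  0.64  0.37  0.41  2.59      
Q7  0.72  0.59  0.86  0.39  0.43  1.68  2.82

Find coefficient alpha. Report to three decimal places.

α = 0.782

Σσᵢ² = 0.53 + 2.13 + 0.98 + 0.94 + 0.72 + 2.59 + 2.82 = 10.71
Sum of the distinct covariances = 10.88
total variance = 10.71 + 2 × 10.88 = 32.47
α = (k/(k−1))·(1 − Σσᵢ²/total variance) = (7/6)·(1 − 10.71/32.47) = 0.782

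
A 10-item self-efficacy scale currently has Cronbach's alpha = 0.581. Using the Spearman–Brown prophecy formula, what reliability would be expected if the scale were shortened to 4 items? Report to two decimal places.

predicted reliability = 0.36

Length factor m = 4/10 = 0.4000
α' = m·α / (1 − (1−m)·α)
   = 4/10 × 0.581 / (1 − (1 − 4/10) × 0.581)
   = 0.2324 / 0.6514 = 0.36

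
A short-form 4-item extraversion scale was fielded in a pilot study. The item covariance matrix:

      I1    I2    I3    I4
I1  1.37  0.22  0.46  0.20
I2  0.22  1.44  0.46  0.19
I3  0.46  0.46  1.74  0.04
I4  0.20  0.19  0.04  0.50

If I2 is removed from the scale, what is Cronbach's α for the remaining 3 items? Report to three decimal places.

Remaining items: I1, I3, I4 (k = 3).
Σσᵢ² = 1.37 + 1.74 + 0.50 = 3.61
total variance = 3.61 + 2 × 0.70 = 5.01
α (item deleted) = (3/2)·(1 − 3.61/5.01) = 0.419

Cronbach's α = 0.419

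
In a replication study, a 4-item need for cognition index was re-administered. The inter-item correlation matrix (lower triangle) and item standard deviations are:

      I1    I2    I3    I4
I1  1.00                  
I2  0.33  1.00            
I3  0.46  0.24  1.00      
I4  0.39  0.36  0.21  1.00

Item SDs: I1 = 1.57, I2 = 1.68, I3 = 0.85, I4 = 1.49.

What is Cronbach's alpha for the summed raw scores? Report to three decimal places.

Σσ²ᵢ = 1.57² + 1.68² + 0.85² + 1.49² = 8.2299
Covariances σ_ij = r_ij · s_i · s_j:
  σ(I1,I2) = 0.33 × 1.57 × 1.68 = 0.8704
  σ(I1,I3) = 0.46 × 1.57 × 0.85 = 0.6139
  σ(I1,I4) = 0.39 × 1.57 × 1.49 = 0.9123
  σ(I2,I3) = 0.24 × 1.68 × 0.85 = 0.3427
  σ(I2,I4) = 0.36 × 1.68 × 1.49 = 0.9012
  σ(I3,I4) = 0.21 × 0.85 × 1.49 = 0.2660
σ²_T = Σσ²ᵢ + 2·Σσ_ij = 8.2299 + 2 × 3.9065 = 16.0429
α = (4/3)·(1 − 8.2299/16.0429) = 0.649

α = 0.649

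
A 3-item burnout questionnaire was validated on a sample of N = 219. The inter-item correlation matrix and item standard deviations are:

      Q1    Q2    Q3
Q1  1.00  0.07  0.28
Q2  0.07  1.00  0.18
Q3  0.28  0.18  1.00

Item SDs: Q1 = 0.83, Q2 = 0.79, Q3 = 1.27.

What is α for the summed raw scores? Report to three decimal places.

α = 0.394

Σσ²ᵢ = 0.83² + 0.79² + 1.27² = 2.9259
Covariances σ_ij = r_ij · s_i · s_j:
  σ(Q1,Q2) = 0.07 × 0.83 × 0.79 = 0.0459
  σ(Q1,Q3) = 0.28 × 0.83 × 1.27 = 0.2951
  σ(Q2,Q3) = 0.18 × 0.79 × 1.27 = 0.1806
σ²_T = Σσ²ᵢ + 2·Σσ_ij = 2.9259 + 2 × 0.5216 = 3.9691
α = (3/2)·(1 − 2.9259/3.9691) = 0.394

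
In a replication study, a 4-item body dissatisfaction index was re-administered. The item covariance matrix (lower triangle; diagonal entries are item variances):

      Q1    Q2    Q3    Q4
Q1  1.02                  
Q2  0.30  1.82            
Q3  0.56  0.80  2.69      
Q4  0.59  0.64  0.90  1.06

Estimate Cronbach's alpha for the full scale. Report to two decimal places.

sum of item variances = 1.02 + 1.82 + 2.69 + 1.06 = 6.59
Sum of off-diagonal covariances = 3.79
σ²_T = 6.59 + 2 × 3.79 = 14.17
α = (k/(k−1))·(1 − sum of item variances/σ²_T) = (4/3)·(1 − 6.59/14.17) = 0.71

Cronbach's alpha = 0.71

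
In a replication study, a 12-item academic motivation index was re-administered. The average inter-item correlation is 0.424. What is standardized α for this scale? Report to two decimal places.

standardized α = 0.90

Standardized α = k·r̄ / (1 + (k−1)·r̄) = 12 × 0.424 / (1 + 11 × 0.424)
  = 5.0880 / 5.6640 = 0.90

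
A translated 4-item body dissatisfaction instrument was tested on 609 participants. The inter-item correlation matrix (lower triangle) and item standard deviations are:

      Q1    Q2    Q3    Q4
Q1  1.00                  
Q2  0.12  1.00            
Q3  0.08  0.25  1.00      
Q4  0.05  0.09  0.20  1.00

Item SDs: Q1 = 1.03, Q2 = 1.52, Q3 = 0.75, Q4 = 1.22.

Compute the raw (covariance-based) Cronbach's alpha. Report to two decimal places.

α = 0.35

Σσ²ᵢ = 1.03² + 1.52² + 0.75² + 1.22² = 5.4222
Covariances σ_ij = r_ij · s_i · s_j:
  σ(Q1,Q2) = 0.12 × 1.03 × 1.52 = 0.1879
  σ(Q1,Q3) = 0.08 × 1.03 × 0.75 = 0.0618
  σ(Q1,Q4) = 0.05 × 1.03 × 1.22 = 0.0628
  σ(Q2,Q3) = 0.25 × 1.52 × 0.75 = 0.2850
  σ(Q2,Q4) = 0.09 × 1.52 × 1.22 = 0.1669
  σ(Q3,Q4) = 0.20 × 0.75 × 1.22 = 0.1830
σ²_T = Σσ²ᵢ + 2·Σσ_ij = 5.4222 + 2 × 0.9474 = 7.3170
α = (4/3)·(1 − 5.4222/7.3170) = 0.35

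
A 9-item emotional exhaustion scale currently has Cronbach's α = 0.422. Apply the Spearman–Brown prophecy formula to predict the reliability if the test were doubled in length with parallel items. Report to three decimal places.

Length factor m = 2
α' = m·α / (1 + (m−1)·α)
   = 2 × 0.422 / (1 + (2 − 1) × 0.422)
   = 0.8440 / 1.4220 = 0.594

predicted reliability = 0.594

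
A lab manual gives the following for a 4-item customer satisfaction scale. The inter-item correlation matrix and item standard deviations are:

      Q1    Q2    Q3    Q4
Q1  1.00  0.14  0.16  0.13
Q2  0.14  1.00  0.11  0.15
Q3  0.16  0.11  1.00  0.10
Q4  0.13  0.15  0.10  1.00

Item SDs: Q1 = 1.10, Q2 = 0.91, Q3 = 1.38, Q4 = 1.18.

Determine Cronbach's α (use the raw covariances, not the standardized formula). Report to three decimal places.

α = 0.367

Σσ²ᵢ = 1.10² + 0.91² + 1.38² + 1.18² = 5.3349
Covariances σ_ij = r_ij · s_i · s_j:
  σ(Q1,Q2) = 0.14 × 1.10 × 0.91 = 0.1401
  σ(Q1,Q3) = 0.16 × 1.10 × 1.38 = 0.2429
  σ(Q1,Q4) = 0.13 × 1.10 × 1.18 = 0.1687
  σ(Q2,Q3) = 0.11 × 0.91 × 1.38 = 0.1381
  σ(Q2,Q4) = 0.15 × 0.91 × 1.18 = 0.1611
  σ(Q3,Q4) = 0.10 × 1.38 × 1.18 = 0.1628
σ²_T = Σσ²ᵢ + 2·Σσ_ij = 5.3349 + 2 × 1.0137 = 7.3623
α = (4/3)·(1 − 5.3349/7.3623) = 0.367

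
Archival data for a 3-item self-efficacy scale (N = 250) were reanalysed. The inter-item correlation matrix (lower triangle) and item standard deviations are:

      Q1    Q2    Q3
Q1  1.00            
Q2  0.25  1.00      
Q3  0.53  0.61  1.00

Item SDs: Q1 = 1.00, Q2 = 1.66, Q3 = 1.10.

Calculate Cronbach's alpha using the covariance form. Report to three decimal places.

Cronbach's alpha = 0.689

Σσ²ᵢ = 1.00² + 1.66² + 1.10² = 4.9656
Covariances σ_ij = r_ij · s_i · s_j:
  σ(Q1,Q2) = 0.25 × 1.00 × 1.66 = 0.4150
  σ(Q1,Q3) = 0.53 × 1.00 × 1.10 = 0.5830
  σ(Q2,Q3) = 0.61 × 1.66 × 1.10 = 1.1139
σ²_T = Σσ²ᵢ + 2·Σσ_ij = 4.9656 + 2 × 2.1119 = 9.1894
α = (3/2)·(1 − 4.9656/9.1894) = 0.689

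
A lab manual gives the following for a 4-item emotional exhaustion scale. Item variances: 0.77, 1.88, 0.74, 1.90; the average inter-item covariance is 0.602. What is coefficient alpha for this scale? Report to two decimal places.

coefficient alpha = 0.77

Σσᵢ² = 0.77 + 1.88 + 0.74 + 1.90 = 5.29
Sum of the 6 distinct covariances = 6 × 0.602 = 3.612
total variance = Σσᵢ² + 2·Σcov = 5.29 + 2 × 3.612 = 12.514
α = (4/3)·(1 − 5.29/12.514) = 0.77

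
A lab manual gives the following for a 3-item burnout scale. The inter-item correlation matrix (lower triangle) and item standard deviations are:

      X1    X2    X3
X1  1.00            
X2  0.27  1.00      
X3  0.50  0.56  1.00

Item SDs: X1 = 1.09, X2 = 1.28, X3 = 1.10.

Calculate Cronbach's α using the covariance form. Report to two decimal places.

Σσ²ᵢ = 1.09² + 1.28² + 1.10² = 4.0365
Covariances σ_ij = r_ij · s_i · s_j:
  σ(X1,X2) = 0.27 × 1.09 × 1.28 = 0.3767
  σ(X1,X3) = 0.50 × 1.09 × 1.10 = 0.5995
  σ(X2,X3) = 0.56 × 1.28 × 1.10 = 0.7885
σ²_T = Σσ²ᵢ + 2·Σσ_ij = 4.0365 + 2 × 1.7647 = 7.5659
α = (3/2)·(1 − 4.0365/7.5659) = 0.70

Cronbach's α = 0.70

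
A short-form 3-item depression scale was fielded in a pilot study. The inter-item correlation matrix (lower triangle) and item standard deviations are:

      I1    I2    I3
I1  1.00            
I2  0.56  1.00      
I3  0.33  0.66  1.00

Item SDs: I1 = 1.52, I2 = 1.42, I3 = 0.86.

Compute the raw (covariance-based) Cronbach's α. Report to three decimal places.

Cronbach's α = 0.737

Σσ²ᵢ = 1.52² + 1.42² + 0.86² = 5.0664
Covariances σ_ij = r_ij · s_i · s_j:
  σ(I1,I2) = 0.56 × 1.52 × 1.42 = 1.2087
  σ(I1,I3) = 0.33 × 1.52 × 0.86 = 0.4314
  σ(I2,I3) = 0.66 × 1.42 × 0.86 = 0.8060
σ²_T = Σσ²ᵢ + 2·Σσ_ij = 5.0664 + 2 × 2.4461 = 9.9586
α = (3/2)·(1 − 5.0664/9.9586) = 0.737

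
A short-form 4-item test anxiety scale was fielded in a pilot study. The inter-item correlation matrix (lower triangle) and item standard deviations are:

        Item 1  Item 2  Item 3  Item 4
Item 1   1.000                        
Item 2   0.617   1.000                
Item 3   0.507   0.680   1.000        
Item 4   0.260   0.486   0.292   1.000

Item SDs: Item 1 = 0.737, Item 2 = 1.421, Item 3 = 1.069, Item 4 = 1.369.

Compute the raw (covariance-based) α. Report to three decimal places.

Σσ²ᵢ = 0.737² + 1.421² + 1.069² + 1.369² = 5.5793
Covariances σ_ij = r_ij · s_i · s_j:
  σ(Item 1,Item 2) = 0.617 × 0.737 × 1.421 = 0.6462
  σ(Item 1,Item 3) = 0.507 × 0.737 × 1.069 = 0.3994
  σ(Item 1,Item 4) = 0.260 × 0.737 × 1.369 = 0.2623
  σ(Item 2,Item 3) = 0.680 × 1.421 × 1.069 = 1.0330
  σ(Item 2,Item 4) = 0.486 × 1.421 × 1.369 = 0.9454
  σ(Item 3,Item 4) = 0.292 × 1.069 × 1.369 = 0.4273
σ²_T = Σσ²ᵢ + 2·Σσ_ij = 5.5793 + 2 × 3.7136 = 13.0065
α = (4/3)·(1 − 5.5793/13.0065) = 0.761

α = 0.761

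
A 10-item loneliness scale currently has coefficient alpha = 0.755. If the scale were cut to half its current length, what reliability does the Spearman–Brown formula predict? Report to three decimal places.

Length factor m = 1/2
α' = m·α / (1 − (1−m)·α)
   = 1/2 × 0.755 / (1 − (1 − 1/2) × 0.755)
   = 0.3775 / 0.6225 = 0.606

predicted reliability = 0.606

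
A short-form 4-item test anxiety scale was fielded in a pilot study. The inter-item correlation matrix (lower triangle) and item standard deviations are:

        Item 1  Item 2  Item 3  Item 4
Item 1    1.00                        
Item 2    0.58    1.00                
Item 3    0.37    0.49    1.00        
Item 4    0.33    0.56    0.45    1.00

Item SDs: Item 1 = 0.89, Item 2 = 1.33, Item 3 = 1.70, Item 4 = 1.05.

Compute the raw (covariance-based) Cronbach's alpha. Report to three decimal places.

α = 0.753

Σσ²ᵢ = 0.89² + 1.33² + 1.70² + 1.05² = 6.5535
Covariances σ_ij = r_ij · s_i · s_j:
  σ(Item 1,Item 2) = 0.58 × 0.89 × 1.33 = 0.6865
  σ(Item 1,Item 3) = 0.37 × 0.89 × 1.70 = 0.5598
  σ(Item 1,Item 4) = 0.33 × 0.89 × 1.05 = 0.3084
  σ(Item 2,Item 3) = 0.49 × 1.33 × 1.70 = 1.1079
  σ(Item 2,Item 4) = 0.56 × 1.33 × 1.05 = 0.7820
  σ(Item 3,Item 4) = 0.45 × 1.70 × 1.05 = 0.8033
σ²_T = Σσ²ᵢ + 2·Σσ_ij = 6.5535 + 2 × 4.2479 = 15.0493
α = (4/3)·(1 − 6.5535/15.0493) = 0.753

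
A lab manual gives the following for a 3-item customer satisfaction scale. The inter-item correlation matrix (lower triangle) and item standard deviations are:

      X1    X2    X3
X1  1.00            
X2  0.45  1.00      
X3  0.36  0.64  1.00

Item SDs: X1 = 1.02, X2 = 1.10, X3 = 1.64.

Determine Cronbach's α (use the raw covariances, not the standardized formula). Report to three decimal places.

Σσ²ᵢ = 1.02² + 1.10² + 1.64² = 4.9400
Covariances σ_ij = r_ij · s_i · s_j:
  σ(X1,X2) = 0.45 × 1.02 × 1.10 = 0.5049
  σ(X1,X3) = 0.36 × 1.02 × 1.64 = 0.6022
  σ(X2,X3) = 0.64 × 1.10 × 1.64 = 1.1546
σ²_T = Σσ²ᵢ + 2·Σσ_ij = 4.9400 + 2 × 2.2617 = 9.4634
α = (3/2)·(1 − 4.9400/9.4634) = 0.717

Cronbach's α = 0.717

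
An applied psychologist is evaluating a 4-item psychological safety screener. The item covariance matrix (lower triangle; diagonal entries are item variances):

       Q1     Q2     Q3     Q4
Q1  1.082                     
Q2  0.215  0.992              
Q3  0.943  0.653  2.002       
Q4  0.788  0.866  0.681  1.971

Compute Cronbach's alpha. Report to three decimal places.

α = 0.771

sum of item variances = 1.082 + 0.992 + 2.002 + 1.971 = 6.047
Sum of off-diagonal covariances = 4.146
σ²_T = 6.047 + 2 × 4.146 = 14.339
α = (k/(k−1))·(1 − sum of item variances/σ²_T) = (4/3)·(1 − 6.047/14.339) = 0.771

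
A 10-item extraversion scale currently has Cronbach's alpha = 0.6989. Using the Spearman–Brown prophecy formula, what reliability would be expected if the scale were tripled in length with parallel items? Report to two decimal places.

predicted reliability = 0.87

Length factor m = 3
α' = m·α / (1 + (m−1)·α)
   = 3 × 0.6989 / (1 + (3 − 1) × 0.6989)
   = 2.0967 / 2.3978 = 0.87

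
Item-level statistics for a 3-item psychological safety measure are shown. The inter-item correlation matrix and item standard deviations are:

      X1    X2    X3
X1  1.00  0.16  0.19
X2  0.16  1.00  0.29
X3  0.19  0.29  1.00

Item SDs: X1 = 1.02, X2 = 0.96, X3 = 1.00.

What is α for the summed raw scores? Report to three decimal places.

α = 0.447

Σσ²ᵢ = 1.02² + 0.96² + 1.00² = 2.9620
Covariances σ_ij = r_ij · s_i · s_j:
  σ(X1,X2) = 0.16 × 1.02 × 0.96 = 0.1567
  σ(X1,X3) = 0.19 × 1.02 × 1.00 = 0.1938
  σ(X2,X3) = 0.29 × 0.96 × 1.00 = 0.2784
σ²_T = Σσ²ᵢ + 2·Σσ_ij = 2.9620 + 2 × 0.6289 = 4.2198
α = (3/2)·(1 − 2.9620/4.2198) = 0.447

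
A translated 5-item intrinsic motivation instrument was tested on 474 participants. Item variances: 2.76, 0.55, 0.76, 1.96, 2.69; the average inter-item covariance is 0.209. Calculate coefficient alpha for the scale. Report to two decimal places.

ΣVar(i) = 2.76 + 0.55 + 0.76 + 1.96 + 2.69 = 8.72
Sum of the 10 distinct covariances = 10 × 0.209 = 2.090
σ²_T = ΣVar(i) + 2·Σcov = 8.72 + 2 × 2.090 = 12.900
α = (5/4)·(1 − 8.72/12.900) = 0.41

coefficient alpha = 0.41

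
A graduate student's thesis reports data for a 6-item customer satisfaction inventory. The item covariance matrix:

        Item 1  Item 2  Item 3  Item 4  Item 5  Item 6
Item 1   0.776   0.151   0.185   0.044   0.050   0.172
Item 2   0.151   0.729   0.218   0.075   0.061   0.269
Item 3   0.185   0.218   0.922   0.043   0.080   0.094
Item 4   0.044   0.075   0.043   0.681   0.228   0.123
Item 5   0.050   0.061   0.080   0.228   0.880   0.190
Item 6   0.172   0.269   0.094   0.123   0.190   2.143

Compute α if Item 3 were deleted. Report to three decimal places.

Remaining items: Item 1, Item 2, Item 4, Item 5, Item 6 (k = 5).
sum of item variances = 0.776 + 0.729 + 0.681 + 0.880 + 2.143 = 5.209
σ²_T = 5.209 + 2 × 1.363 = 7.935
α (item deleted) = (5/4)·(1 − 5.209/7.935) = 0.429

α = 0.429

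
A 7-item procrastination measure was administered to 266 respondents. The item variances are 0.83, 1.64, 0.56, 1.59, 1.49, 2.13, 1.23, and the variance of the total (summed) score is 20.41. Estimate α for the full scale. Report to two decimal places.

ΣVar(i) = 0.83 + 1.64 + 0.56 + 1.59 + 1.49 + 2.13 + 1.23 = 9.47
α = (k/(k−1))·(1 − ΣVar(i)/total variance) = (7/6)·(1 − 9.47/20.41) = 0.63

α = 0.63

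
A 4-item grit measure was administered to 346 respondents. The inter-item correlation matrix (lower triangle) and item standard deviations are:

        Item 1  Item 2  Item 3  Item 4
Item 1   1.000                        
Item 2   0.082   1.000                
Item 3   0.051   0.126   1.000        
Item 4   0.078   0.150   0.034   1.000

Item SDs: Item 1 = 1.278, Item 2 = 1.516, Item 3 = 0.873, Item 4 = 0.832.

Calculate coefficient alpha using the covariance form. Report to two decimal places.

α = 0.27

Σσ²ᵢ = 1.278² + 1.516² + 0.873² + 0.832² = 5.3859
Covariances σ_ij = r_ij · s_i · s_j:
  σ(Item 1,Item 2) = 0.082 × 1.278 × 1.516 = 0.1589
  σ(Item 1,Item 3) = 0.051 × 1.278 × 0.873 = 0.0569
  σ(Item 1,Item 4) = 0.078 × 1.278 × 0.832 = 0.0829
  σ(Item 2,Item 3) = 0.126 × 1.516 × 0.873 = 0.1668
  σ(Item 2,Item 4) = 0.150 × 1.516 × 0.832 = 0.1892
  σ(Item 3,Item 4) = 0.034 × 0.873 × 0.832 = 0.0247
σ²_T = Σσ²ᵢ + 2·Σσ_ij = 5.3859 + 2 × 0.6794 = 6.7447
α = (4/3)·(1 − 5.3859/6.7447) = 0.27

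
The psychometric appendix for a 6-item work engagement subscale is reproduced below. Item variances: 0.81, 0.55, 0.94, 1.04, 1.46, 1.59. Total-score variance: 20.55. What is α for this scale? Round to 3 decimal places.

α = 0.827

Σσ²ᵢ = 0.81 + 0.55 + 0.94 + 1.04 + 1.46 + 1.59 = 6.39
α = (k/(k−1))·(1 − Σσ²ᵢ/total variance) = (6/5)·(1 − 6.39/20.55) = 0.827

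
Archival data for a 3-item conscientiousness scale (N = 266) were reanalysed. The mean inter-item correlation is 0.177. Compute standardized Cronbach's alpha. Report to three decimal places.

Standardized α = k·r̄ / (1 + (k−1)·r̄) = 3 × 0.177 / (1 + 2 × 0.177)
  = 0.5310 / 1.3540 = 0.392

standardized Cronbach's alpha = 0.392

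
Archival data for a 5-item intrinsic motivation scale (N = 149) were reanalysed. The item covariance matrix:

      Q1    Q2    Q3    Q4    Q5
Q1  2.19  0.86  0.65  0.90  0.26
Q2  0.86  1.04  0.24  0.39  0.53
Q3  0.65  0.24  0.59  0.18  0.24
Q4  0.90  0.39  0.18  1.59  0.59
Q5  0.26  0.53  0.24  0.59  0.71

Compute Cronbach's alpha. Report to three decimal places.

ΣVar(i) = 2.19 + 1.04 + 0.59 + 1.59 + 0.71 = 6.12
Sum of off-diagonal covariances = 4.84
total variance = 6.12 + 2 × 4.84 = 15.80
α = (k/(k−1))·(1 − ΣVar(i)/total variance) = (5/4)·(1 − 6.12/15.80) = 0.766

Cronbach's alpha = 0.766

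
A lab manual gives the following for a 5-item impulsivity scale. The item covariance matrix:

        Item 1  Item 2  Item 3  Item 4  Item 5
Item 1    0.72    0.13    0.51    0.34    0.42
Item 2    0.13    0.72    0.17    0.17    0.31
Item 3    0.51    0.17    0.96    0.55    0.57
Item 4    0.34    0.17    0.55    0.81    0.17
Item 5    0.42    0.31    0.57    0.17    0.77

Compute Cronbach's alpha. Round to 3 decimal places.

Σσᵢ² = 0.72 + 0.72 + 0.96 + 0.81 + 0.77 = 3.98
Σ_{i<j} σ_ij = 3.34
σ²_total = 3.98 + 2 × 3.34 = 10.66
α = (k/(k−1))·(1 − Σσᵢ²/σ²_total) = (5/4)·(1 − 3.98/10.66) = 0.783

α = 0.783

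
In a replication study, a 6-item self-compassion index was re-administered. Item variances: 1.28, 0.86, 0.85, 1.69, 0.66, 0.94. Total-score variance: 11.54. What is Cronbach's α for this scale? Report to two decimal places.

Σσᵢ² = 1.28 + 0.86 + 0.85 + 1.69 + 0.66 + 0.94 = 6.28
α = (k/(k−1))·(1 − Σσᵢ²/total variance) = (6/5)·(1 − 6.28/11.54) = 0.55

Cronbach's α = 0.55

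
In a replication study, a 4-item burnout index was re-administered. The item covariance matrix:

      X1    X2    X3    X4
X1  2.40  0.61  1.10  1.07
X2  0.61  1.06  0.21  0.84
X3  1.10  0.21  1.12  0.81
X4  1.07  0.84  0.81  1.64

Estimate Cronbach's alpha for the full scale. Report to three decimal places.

α = 0.798

Σσ²ᵢ = 2.40 + 1.06 + 1.12 + 1.64 = 6.22
Sum of off-diagonal covariances = 4.64
σ²_T = 6.22 + 2 × 4.64 = 15.50
α = (k/(k−1))·(1 − Σσ²ᵢ/σ²_T) = (4/3)·(1 − 6.22/15.50) = 0.798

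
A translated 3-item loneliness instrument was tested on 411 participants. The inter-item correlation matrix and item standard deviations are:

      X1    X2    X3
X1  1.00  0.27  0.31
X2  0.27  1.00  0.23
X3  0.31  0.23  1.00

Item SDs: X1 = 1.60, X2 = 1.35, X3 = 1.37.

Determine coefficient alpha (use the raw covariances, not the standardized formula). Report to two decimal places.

α = 0.53

Σσ²ᵢ = 1.60² + 1.35² + 1.37² = 6.2594
Covariances σ_ij = r_ij · s_i · s_j:
  σ(X1,X2) = 0.27 × 1.60 × 1.35 = 0.5832
  σ(X1,X3) = 0.31 × 1.60 × 1.37 = 0.6795
  σ(X2,X3) = 0.23 × 1.35 × 1.37 = 0.4254
σ²_T = Σσ²ᵢ + 2·Σσ_ij = 6.2594 + 2 × 1.6881 = 9.6356
α = (3/2)·(1 − 6.2594/9.6356) = 0.53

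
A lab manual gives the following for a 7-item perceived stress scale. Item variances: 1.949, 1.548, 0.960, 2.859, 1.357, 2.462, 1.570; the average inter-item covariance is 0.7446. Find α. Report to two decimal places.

α = 0.83

sum of item variances = 1.949 + 1.548 + 0.960 + 2.859 + 1.357 + 2.462 + 1.570 = 12.705
Sum of the 21 distinct covariances = 21 × 0.7446 = 15.6366
σ²_T = sum of item variances + 2·Σcov = 12.705 + 2 × 15.6366 = 43.9782
α = (7/6)·(1 − 12.705/43.9782) = 0.83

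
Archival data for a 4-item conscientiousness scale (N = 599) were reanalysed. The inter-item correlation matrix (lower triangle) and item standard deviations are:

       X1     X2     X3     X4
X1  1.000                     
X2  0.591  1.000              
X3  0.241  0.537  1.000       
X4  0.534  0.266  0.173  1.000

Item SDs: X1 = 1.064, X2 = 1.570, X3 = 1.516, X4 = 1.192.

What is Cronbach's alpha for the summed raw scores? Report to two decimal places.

Σσ²ᵢ = 1.064² + 1.570² + 1.516² + 1.192² = 7.3161
Covariances σ_ij = r_ij · s_i · s_j:
  σ(X1,X2) = 0.591 × 1.064 × 1.570 = 0.9873
  σ(X1,X3) = 0.241 × 1.064 × 1.516 = 0.3887
  σ(X1,X4) = 0.534 × 1.064 × 1.192 = 0.6773
  σ(X2,X3) = 0.537 × 1.570 × 1.516 = 1.2781
  σ(X2,X4) = 0.266 × 1.570 × 1.192 = 0.4978
  σ(X3,X4) = 0.173 × 1.516 × 1.192 = 0.3126
σ²_T = Σσ²ᵢ + 2·Σσ_ij = 7.3161 + 2 × 4.1418 = 15.5997
α = (4/3)·(1 − 7.3161/15.5997) = 0.71

α = 0.71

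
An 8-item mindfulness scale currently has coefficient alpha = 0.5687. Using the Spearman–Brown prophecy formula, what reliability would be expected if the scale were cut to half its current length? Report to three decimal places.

predicted reliability = 0.397

Length factor m = 1/2
α' = m·α / (1 − (1−m)·α)
   = 1/2 × 0.5687 / (1 − (1 − 1/2) × 0.5687)
   = 0.2843 / 0.7157 = 0.397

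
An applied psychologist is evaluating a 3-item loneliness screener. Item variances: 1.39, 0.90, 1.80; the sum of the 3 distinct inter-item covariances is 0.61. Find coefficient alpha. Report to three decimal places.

α = 0.345

ΣVar(i) = 1.39 + 0.90 + 1.80 = 4.09
Sum of distinct covariances = 0.61
σ²_T = ΣVar(i) + 2·Σcov = 4.09 + 2 × 0.61 = 5.31
α = (3/2)·(1 − 4.09/5.31) = 0.345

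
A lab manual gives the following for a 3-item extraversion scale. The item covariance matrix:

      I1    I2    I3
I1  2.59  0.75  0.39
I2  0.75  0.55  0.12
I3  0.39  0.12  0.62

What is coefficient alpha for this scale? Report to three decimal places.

Σσᵢ² = 2.59 + 0.55 + 0.62 = 3.76
Σ_{i<j} σ_ij = 1.26
σ²_total = 3.76 + 2 × 1.26 = 6.28
α = (k/(k−1))·(1 − Σσᵢ²/σ²_total) = (3/2)·(1 − 3.76/6.28) = 0.602

coefficient alpha = 0.602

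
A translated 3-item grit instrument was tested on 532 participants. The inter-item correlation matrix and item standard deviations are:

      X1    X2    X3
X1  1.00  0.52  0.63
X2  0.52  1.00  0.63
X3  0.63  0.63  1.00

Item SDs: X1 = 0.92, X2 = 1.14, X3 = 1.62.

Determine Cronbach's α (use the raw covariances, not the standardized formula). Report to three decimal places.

Σσ²ᵢ = 0.92² + 1.14² + 1.62² = 4.7704
Covariances σ_ij = r_ij · s_i · s_j:
  σ(X1,X2) = 0.52 × 0.92 × 1.14 = 0.5454
  σ(X1,X3) = 0.63 × 0.92 × 1.62 = 0.9390
  σ(X2,X3) = 0.63 × 1.14 × 1.62 = 1.1635
σ²_T = Σσ²ᵢ + 2·Σσ_ij = 4.7704 + 2 × 2.6479 = 10.0662
α = (3/2)·(1 − 4.7704/10.0662) = 0.789

α = 0.789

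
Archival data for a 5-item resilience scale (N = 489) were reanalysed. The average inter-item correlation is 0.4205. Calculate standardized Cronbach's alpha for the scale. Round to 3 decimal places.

α = 0.784

Standardized α = k·r̄ / (1 + (k−1)·r̄) = 5 × 0.4205 / (1 + 4 × 0.4205)
  = 2.1025 / 2.6820 = 0.784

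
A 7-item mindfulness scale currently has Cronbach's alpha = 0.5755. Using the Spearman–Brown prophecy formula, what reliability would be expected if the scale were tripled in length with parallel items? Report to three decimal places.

predicted reliability = 0.803

Length factor m = 3
α' = m·α / (1 + (m−1)·α)
   = 3 × 0.5755 / (1 + (3 − 1) × 0.5755)
   = 1.7265 / 2.1510 = 0.803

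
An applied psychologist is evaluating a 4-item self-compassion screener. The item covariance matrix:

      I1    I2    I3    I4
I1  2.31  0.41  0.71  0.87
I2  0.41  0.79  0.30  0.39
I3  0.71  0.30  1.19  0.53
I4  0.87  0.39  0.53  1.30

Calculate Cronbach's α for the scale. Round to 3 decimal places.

sum of item variances = 2.31 + 0.79 + 1.19 + 1.30 = 5.59
Sum of off-diagonal covariances = 3.21
σ²_T = 5.59 + 2 × 3.21 = 12.01
α = (k/(k−1))·(1 − sum of item variances/σ²_T) = (4/3)·(1 − 5.59/12.01) = 0.713

Cronbach's α = 0.713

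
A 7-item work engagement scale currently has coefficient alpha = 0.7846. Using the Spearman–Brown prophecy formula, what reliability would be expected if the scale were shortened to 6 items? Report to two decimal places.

predicted reliability = 0.76

Length factor m = 6/7 = 0.8571
α' = m·α / (1 − (1−m)·α)
   = 6/7 × 0.7846 / (1 − (1 − 6/7) × 0.7846)
   = 0.6725 / 0.8879 = 0.76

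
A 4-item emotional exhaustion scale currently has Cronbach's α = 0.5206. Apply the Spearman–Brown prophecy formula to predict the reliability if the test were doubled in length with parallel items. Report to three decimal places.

predicted reliability = 0.685

Length factor m = 2
α' = m·α / (1 + (m−1)·α)
   = 2 × 0.5206 / (1 + (2 − 1) × 0.5206)
   = 1.0412 / 1.5206 = 0.685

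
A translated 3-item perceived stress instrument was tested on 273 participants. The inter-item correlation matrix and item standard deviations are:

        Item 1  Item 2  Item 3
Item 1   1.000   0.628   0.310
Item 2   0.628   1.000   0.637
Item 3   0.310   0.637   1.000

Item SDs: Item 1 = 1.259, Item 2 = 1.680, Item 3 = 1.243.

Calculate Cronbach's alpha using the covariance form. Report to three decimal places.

Σσ²ᵢ = 1.259² + 1.680² + 1.243² = 5.9525
Covariances σ_ij = r_ij · s_i · s_j:
  σ(Item 1,Item 2) = 0.628 × 1.259 × 1.680 = 1.3283
  σ(Item 1,Item 3) = 0.310 × 1.259 × 1.243 = 0.4851
  σ(Item 2,Item 3) = 0.637 × 1.680 × 1.243 = 1.3302
σ²_T = Σσ²ᵢ + 2·Σσ_ij = 5.9525 + 2 × 3.1436 = 12.2397
α = (3/2)·(1 − 5.9525/12.2397) = 0.771

α = 0.771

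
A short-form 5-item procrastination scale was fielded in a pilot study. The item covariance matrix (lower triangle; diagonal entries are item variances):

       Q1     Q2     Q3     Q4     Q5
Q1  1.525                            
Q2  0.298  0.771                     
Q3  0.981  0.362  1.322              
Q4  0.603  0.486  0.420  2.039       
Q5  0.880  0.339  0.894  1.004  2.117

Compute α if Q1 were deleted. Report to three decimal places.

Remaining items: Q2, Q3, Q4, Q5 (k = 4).
sum of item variances = 0.771 + 1.322 + 2.039 + 2.117 = 6.249
σ²_total = 6.249 + 2 × 3.505 = 13.259
α (item deleted) = (4/3)·(1 − 6.249/13.259) = 0.705

α = 0.705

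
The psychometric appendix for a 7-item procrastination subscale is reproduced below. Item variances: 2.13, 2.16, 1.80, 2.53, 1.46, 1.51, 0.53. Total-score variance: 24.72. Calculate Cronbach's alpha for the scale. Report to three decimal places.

Σσᵢ² = 2.13 + 2.16 + 1.80 + 2.53 + 1.46 + 1.51 + 0.53 = 12.12
α = (k/(k−1))·(1 − Σσᵢ²/Var(T)) = (7/6)·(1 − 12.12/24.72) = 0.595

α = 0.595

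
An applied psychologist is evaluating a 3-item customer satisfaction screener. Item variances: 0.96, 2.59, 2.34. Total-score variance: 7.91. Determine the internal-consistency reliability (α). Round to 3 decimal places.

α = 0.383

ΣVar(i) = 0.96 + 2.59 + 2.34 = 5.89
α = (k/(k−1))·(1 − ΣVar(i)/σ²_total) = (3/2)·(1 − 5.89/7.91) = 0.383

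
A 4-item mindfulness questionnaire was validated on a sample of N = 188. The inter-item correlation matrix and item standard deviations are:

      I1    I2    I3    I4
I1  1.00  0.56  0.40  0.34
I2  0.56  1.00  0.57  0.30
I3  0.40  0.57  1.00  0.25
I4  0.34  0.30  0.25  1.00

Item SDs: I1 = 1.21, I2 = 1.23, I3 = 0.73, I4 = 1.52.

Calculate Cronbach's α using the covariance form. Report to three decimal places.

Σσ²ᵢ = 1.21² + 1.23² + 0.73² + 1.52² = 5.8203
Covariances σ_ij = r_ij · s_i · s_j:
  σ(I1,I2) = 0.56 × 1.21 × 1.23 = 0.8334
  σ(I1,I3) = 0.40 × 1.21 × 0.73 = 0.3533
  σ(I1,I4) = 0.34 × 1.21 × 1.52 = 0.6253
  σ(I2,I3) = 0.57 × 1.23 × 0.73 = 0.5118
  σ(I2,I4) = 0.30 × 1.23 × 1.52 = 0.5609
  σ(I3,I4) = 0.25 × 0.73 × 1.52 = 0.2774
σ²_T = Σσ²ᵢ + 2·Σσ_ij = 5.8203 + 2 × 3.1621 = 12.1445
α = (4/3)·(1 − 5.8203/12.1445) = 0.694

Cronbach's α = 0.694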